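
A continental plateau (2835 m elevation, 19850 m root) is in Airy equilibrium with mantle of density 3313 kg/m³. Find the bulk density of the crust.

ρ_c h = (ρ_m − ρ_c) r → ρ_c (h + r) = ρ_m r → ρ_c = ρ_m r / (h + r).
ρ_c = 3313 × 19850 m / (2835 m + 19850 m) = 2900 kg/m³.

2900 kg/m³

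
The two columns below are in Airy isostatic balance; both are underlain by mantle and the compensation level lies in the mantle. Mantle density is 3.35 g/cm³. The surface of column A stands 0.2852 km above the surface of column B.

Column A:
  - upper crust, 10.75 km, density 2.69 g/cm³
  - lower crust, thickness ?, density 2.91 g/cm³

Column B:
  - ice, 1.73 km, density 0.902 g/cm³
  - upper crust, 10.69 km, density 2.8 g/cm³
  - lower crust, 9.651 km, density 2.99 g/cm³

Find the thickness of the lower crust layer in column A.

Take the compensation level at the base of the deeper column (depth z_c below the surface of column A) and equate Σ ρ_i t_i down to z_c; mantle fills any gap and the z_c terms cancel.
Column A: 10.75×2.69 + x×2.91 + (z_c − 10.75 − x)×3.35
Column B: 0.2852×0 + 1.73×0.902 + 10.69×2.8 + 9.651×2.99 + (z_c − 0.2852 − 22.071)×3.35
The z_c×3.35 term appears on both sides and cancels. Collect the known terms of each column as K = Σ(ρt)_known − 3.35 × (depth of known layers): K_A = 28.9175 − 3.35×10.75 = −7.095; K_B = 60.34895 − 3.35×(0.2852 + 22.071) = −14.54432.
Balance: K_A − x×(3.35 − 2.91) = K_B, so x = (K_A − K_B)/(3.35 − 2.91) = 7.44932/0.44 = 16.9 km.

16.9 km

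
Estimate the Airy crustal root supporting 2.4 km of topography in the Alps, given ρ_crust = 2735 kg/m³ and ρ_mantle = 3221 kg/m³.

13.5 km

In Airy isostatic equilibrium: the weight of the topography is balanced by the buoyancy of the root, ρ_c h = (ρ_m − ρ_c) r.
r = h · ρ_c / (ρ_m − ρ_c) = 2.4 km × 2735 / (3221 − 2735) = 13.5 km.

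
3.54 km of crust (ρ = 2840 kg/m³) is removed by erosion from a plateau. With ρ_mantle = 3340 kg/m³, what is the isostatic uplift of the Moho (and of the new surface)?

3.01 km

Unloading: uplift u = e ρ_c/ρ_m = 3.54 km × 2840/3340 = 3.01 km.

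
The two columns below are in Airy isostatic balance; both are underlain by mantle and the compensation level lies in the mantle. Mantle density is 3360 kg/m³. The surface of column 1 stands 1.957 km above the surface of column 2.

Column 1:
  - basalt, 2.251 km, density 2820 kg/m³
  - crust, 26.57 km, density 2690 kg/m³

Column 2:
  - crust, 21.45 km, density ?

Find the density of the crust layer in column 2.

2780 kg/m³

Take the compensation level at the base of the deeper column (depth z_c below the surface of column 1) and equate Σ ρ_i t_i down to z_c; mantle fills any gap and the z_c terms cancel.
Column 1: 2.251×2820 + 26.57×2690 + (z_c − 28.821)×3360
Column 2: 1.957×0 + 21.45×ρ + (z_c − 1.957 − 21.45)×3360
The z_c×3360 term appears on both sides and cancels. Collect the known terms of each column as K = Σ(ρt)_known − 3360 × (depth of known layers): K_1 = 77821.12 − 3360×28.821 = −19017.44; K_2 = 0 − 3360×(1.957 + 21.45) = −78647.52.
Balance: K_1 = K_2 + 21.45×ρ, so ρ = (K_1 − K_2)/21.45 = 59630.1/21.45 = 2780 kg/m³.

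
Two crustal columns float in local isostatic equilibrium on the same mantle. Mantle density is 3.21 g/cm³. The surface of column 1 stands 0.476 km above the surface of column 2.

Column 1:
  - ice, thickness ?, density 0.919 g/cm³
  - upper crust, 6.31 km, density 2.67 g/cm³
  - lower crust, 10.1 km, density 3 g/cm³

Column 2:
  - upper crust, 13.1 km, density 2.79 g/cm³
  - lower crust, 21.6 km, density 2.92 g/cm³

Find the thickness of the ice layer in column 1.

Take the compensation level at the base of the deeper column (depth z_c below the surface of column 1) and equate Σ ρ_i t_i down to z_c; mantle fills any gap and the z_c terms cancel.
Column 1: x×0.919 + 6.31×2.67 + 10.1×3 + (z_c − 16.41 − x)×3.21
Column 2: 0.476×0 + 13.1×2.79 + 21.6×2.92 + (z_c − 0.476 − 34.7)×3.21
The z_c×3.21 term appears on both sides and cancels. Collect the known terms of each column as K = Σ(ρt)_known − 3.21 × (depth of known layers): K_1 = 47.1477 − 3.21×16.41 = −5.5284; K_2 = 99.621 − 3.21×(0.476 + 34.7) = −13.29396.
Balance: K_1 − x×(3.21 − 0.919) = K_2, so x = (K_1 − K_2)/(3.21 − 0.919) = 7.76556/2.291 = 3.39 km.

3.39 km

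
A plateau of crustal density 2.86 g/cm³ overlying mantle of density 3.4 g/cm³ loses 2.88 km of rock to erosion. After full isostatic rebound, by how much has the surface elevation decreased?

0.457 km

Rebound u = e ρ_c/ρ_m = 2.88 km × 2.86/3.4 = 2.423 km.
Net surface drop = e − u = 2.88 km − 2.423 km = e (ρ_m − ρ_c)/ρ_m = 0.457 km.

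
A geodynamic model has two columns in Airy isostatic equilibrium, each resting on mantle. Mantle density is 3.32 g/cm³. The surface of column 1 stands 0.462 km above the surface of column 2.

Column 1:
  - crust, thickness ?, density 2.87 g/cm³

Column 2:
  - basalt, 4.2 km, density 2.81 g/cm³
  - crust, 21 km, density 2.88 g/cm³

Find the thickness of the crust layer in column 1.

28.7 km

Take the compensation level at the base of the deeper column (depth z_c below the surface of column 1) and equate Σ ρ_i t_i down to z_c; mantle fills any gap and the z_c terms cancel.
Column 1: x×2.87 + (z_c − 0 − x)×3.32
Column 2: 0.462×0 + 4.2×2.81 + 21×2.88 + (z_c − 0.462 − 25.2)×3.32
The z_c×3.32 term appears on both sides and cancels. Collect the known terms of each column as K = Σ(ρt)_known − 3.32 × (depth of known layers): K_1 = 0 − 3.32×0 = 0; K_2 = 72.282 − 3.32×(0.462 + 25.2) = −12.91584.
Balance: K_1 − x×(3.32 − 2.87) = K_2, so x = (K_1 − K_2)/(3.32 − 2.87) = 12.9158/0.45 = 28.7 km.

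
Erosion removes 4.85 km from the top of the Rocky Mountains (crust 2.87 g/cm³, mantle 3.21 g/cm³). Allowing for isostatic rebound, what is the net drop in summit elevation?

Rebound u = e ρ_c/ρ_m = 4.85 km × 2.87/3.21 = 4.336 km.
Net surface drop = e − u = 4.85 km − 4.336 km = e (ρ_m − ρ_c)/ρ_m = 0.514 km.

0.514 km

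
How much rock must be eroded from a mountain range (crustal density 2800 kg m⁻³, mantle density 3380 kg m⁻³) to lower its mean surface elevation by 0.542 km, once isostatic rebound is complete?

3.16 km

Net drop Δ = e − u = e − e ρ_c/ρ_m = e (ρ_m − ρ_c)/ρ_m.
e = Δ ρ_m/(ρ_m − ρ_c) = 0.542 km × 3380/580 = 3.16 km.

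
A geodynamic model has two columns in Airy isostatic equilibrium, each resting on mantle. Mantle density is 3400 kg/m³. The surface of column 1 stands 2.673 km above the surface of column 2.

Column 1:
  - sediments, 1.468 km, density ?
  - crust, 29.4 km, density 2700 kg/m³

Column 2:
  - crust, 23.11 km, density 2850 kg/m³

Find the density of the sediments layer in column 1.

Take the compensation level at the base of the deeper column (depth z_c below the surface of column 1) and equate Σ ρ_i t_i down to z_c; mantle fills any gap and the z_c terms cancel.
Column 1: 1.468×ρ + 29.4×2700 + (z_c − 30.868)×3400
Column 2: 2.673×0 + 23.11×2850 + (z_c − 2.673 − 23.11)×3400
The z_c×3400 term appears on both sides and cancels. Collect the known terms of each column as K = Σ(ρt)_known − 3400 × (depth of known layers): K_1 = 79380 − 3400×30.868 = −25571.2; K_2 = 65863.5 − 3400×(2.673 + 23.11) = −21798.7.
Balance: K_1 + 1.468×ρ = K_2, so ρ = (K_2 − K_1)/1.468 = 3772.5/1.468 = 2570 kg/m³.

2570 kg/m³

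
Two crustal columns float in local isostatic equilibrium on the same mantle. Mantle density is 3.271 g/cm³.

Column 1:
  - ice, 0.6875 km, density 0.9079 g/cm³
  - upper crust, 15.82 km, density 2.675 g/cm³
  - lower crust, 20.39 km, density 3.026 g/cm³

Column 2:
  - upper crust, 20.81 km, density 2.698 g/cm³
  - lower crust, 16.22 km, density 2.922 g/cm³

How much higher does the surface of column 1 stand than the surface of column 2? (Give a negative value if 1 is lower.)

For any compensation level in the mantle, the mantle terms cancel and isostasy reduces to e = (Σt_1 − Σt_2) − (Σ(ρt)_1 − Σ(ρt)_2) / ρ_m.
Σt_1 = 36.8975 km; Σt_2 = 37.03 km; Σ(ρt)_1 = 104.642821; Σ(ρt)_2 = 103.54022 (in km·g/cm³).
e = (36.8975 − 37.03) − (104.642821 − 103.54022) / 3.271 = −0.47 km.

−0.47 km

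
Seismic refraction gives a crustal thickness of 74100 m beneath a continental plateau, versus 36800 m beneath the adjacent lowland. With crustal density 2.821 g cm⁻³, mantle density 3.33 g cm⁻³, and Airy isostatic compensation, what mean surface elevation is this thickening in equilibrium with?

5700 m

Excess crust Δ = 74100 m − 36800 m = 37300 m, split between elevation h and root r with h + r = Δ.
Airy balance ρ_c h = (ρ_m − ρ_c) r gives r = h ρ_c/(ρ_m − ρ_c), so h (1 + ρ_c/(ρ_m − ρ_c)) = Δ, i.e. h = Δ (ρ_m − ρ_c)/ρ_m.
h = 37300 m × 0.509/3.33 = 5700 m.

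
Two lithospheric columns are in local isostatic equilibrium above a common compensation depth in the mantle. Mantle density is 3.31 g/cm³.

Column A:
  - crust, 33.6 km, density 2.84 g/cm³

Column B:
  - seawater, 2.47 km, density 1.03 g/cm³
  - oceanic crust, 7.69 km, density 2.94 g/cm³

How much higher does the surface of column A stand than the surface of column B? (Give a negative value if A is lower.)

For any compensation level in the mantle, the mantle terms cancel and isostasy reduces to e = (Σt_A − Σt_B) − (Σ(ρt)_A − Σ(ρt)_B) / ρ_m.
Σt_A = 33.6 km; Σt_B = 10.16 km; Σ(ρt)_A = 95.424; Σ(ρt)_B = 25.1527 (in km·g/cm³).
e = (33.6 − 10.16) − (95.424 − 25.1527) / 3.31 = 2.21 km.

2.21 km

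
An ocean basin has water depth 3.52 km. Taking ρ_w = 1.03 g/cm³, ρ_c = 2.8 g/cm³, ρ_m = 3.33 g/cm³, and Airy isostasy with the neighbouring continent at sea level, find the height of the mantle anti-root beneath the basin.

Equating mass per unit area of the two columns: replacing crust with seawater at the top is compensated by replacing crust with mantle at the base: d (ρ_c − ρ_w) = a (ρ_m − ρ_c).
a = d (ρ_c − ρ_w)/(ρ_m − ρ_c) = 3.52 km × 1.77/0.53 = 11.8 km.

11.8 km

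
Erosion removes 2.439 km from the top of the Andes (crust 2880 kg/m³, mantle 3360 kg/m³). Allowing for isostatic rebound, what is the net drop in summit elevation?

0.348 km

Rebound u = e ρ_c/ρ_m = 2.439 km × 2880/3360 = 2.091 km.
Net surface drop = e − u = 2.439 km − 2.091 km = e (ρ_m − ρ_c)/ρ_m = 0.348 km.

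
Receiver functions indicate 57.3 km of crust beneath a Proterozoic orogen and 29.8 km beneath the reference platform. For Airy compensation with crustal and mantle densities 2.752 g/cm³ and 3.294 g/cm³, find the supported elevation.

Excess crust Δ = 57.3 km − 29.8 km = 27.5 km, split between elevation h and root r with h + r = Δ.
Airy balance ρ_c h = (ρ_m − ρ_c) r gives r = h ρ_c/(ρ_m − ρ_c), so h (1 + ρ_c/(ρ_m − ρ_c)) = Δ, i.e. h = Δ (ρ_m − ρ_c)/ρ_m.
h = 27.5 km × 0.542/3.294 = 4.52 km.

4.52 km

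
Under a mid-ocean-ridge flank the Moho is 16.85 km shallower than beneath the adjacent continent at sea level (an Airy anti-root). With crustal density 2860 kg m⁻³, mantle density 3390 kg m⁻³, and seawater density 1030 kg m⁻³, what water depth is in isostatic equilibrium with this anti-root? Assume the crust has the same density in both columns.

Replacing a thickness d of crust by seawater at the top must be balanced by replacing crust with mantle at the base: d (ρ_c − ρ_w) = a (ρ_m − ρ_c).
d = a (ρ_m − ρ_c)/(ρ_c − ρ_w) = 16.85 km × 530/1830 = 4.88 km.

4.88 km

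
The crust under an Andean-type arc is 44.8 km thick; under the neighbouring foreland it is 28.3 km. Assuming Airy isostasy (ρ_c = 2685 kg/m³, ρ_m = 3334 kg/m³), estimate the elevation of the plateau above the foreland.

Excess crust Δ = 44.8 km − 28.3 km = 16.5 km, split between elevation h and root r with h + r = Δ.
Airy balance ρ_c h = (ρ_m − ρ_c) r gives r = h ρ_c/(ρ_m − ρ_c), so h (1 + ρ_c/(ρ_m − ρ_c)) = Δ, i.e. h = Δ (ρ_m − ρ_c)/ρ_m.
h = 16.5 km × 649/3334 = 3.21 km.

3.21 km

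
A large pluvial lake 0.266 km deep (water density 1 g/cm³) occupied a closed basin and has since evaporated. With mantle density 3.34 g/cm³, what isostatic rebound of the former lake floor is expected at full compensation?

0.0796 km

u = d ρ_w/ρ_m = 0.266 km × 1/3.34 = 0.0796 km.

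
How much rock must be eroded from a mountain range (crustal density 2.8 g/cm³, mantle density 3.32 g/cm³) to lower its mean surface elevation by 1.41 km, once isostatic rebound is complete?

9 km

Net drop Δ = e − u = e − e ρ_c/ρ_m = e (ρ_m − ρ_c)/ρ_m.
e = Δ ρ_m/(ρ_m − ρ_c) = 1.41 km × 3.32/0.52 = 9 km.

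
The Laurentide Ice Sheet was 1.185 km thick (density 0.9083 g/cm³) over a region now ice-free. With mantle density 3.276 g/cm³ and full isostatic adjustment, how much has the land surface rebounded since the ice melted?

0.329 km

Removing the load lets mantle flow back in; uplift u satisfies ρ_ice t = ρ_m u.
u = t ρ_ice/ρ_m = 1.185 km × 0.9083/3.276 = 0.329 km.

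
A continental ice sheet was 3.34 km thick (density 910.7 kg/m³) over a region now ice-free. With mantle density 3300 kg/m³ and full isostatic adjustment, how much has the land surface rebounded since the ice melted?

0.922 km

Removing the load lets mantle flow back in; uplift u satisfies ρ_ice t = ρ_m u.
u = t ρ_ice/ρ_m = 3.34 km × 910.7/3300 = 0.922 km.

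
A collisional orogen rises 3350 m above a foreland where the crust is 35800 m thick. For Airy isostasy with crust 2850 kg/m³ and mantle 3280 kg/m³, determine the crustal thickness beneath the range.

61400 m

Root depth r = h ρ_c / (ρ_m − ρ_c) = 3350 m × 2850 / 430 = 22200 m.
Total thickness = T + h + r = 35800 m + 3350 m + 22200 m = 61400 m.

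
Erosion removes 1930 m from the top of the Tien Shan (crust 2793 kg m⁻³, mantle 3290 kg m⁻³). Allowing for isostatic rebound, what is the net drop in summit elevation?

292 m

Rebound u = e ρ_c/ρ_m = 1930 m × 2793/3290 = 1638 m.
Net surface drop = e − u = 1930 m − 1638 m = e (ρ_m − ρ_c)/ρ_m = 292 m.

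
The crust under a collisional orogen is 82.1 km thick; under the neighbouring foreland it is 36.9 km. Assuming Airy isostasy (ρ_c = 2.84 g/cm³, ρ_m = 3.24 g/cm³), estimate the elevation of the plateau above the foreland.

5.58 km

Excess crust Δ = 82.1 km − 36.9 km = 45.2 km, split between elevation h and root r with h + r = Δ.
Airy balance ρ_c h = (ρ_m − ρ_c) r gives r = h ρ_c/(ρ_m − ρ_c), so h (1 + ρ_c/(ρ_m − ρ_c)) = Δ, i.e. h = Δ (ρ_m − ρ_c)/ρ_m.
h = 45.2 km × 0.4/3.24 = 5.58 km.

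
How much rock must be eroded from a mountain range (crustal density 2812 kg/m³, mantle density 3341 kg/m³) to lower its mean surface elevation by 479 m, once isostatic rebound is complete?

Net drop Δ = e − u = e − e ρ_c/ρ_m = e (ρ_m − ρ_c)/ρ_m.
e = Δ ρ_m/(ρ_m − ρ_c) = 479 m × 3341/529 = 3030 m.

3030 m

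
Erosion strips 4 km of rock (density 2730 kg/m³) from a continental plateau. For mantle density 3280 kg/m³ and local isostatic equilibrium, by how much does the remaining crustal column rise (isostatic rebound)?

Unloading: uplift u = e ρ_c/ρ_m = 4 km × 2730/3280 = 3.33 km.

3.33 km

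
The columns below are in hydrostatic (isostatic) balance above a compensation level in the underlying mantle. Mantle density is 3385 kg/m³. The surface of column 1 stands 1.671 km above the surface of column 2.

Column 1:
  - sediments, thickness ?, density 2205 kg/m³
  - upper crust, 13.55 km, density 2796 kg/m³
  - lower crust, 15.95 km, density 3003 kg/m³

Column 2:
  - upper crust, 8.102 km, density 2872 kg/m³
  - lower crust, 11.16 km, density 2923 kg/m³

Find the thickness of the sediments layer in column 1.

Take the compensation level at the base of the deeper column (depth z_c below the surface of column 1) and equate Σ ρ_i t_i down to z_c; mantle fills any gap and the z_c terms cancel.
Column 1: x×2205 + 13.55×2796 + 15.95×3003 + (z_c − 29.5 − x)×3385
Column 2: 1.671×0 + 8.102×2872 + 11.16×2923 + (z_c − 1.671 − 19.262)×3385
The z_c×3385 term appears on both sides and cancels. Collect the known terms of each column as K = Σ(ρt)_known − 3385 × (depth of known layers): K_1 = 85783.65 − 3385×29.5 = −14073.85; K_2 = 55889.624 − 3385×(1.671 + 19.262) = −14968.581.
Balance: K_1 − x×(3385 − 2205) = K_2, so x = (K_1 − K_2)/(3385 − 2205) = 894.731/1180 = 0.758 km.

0.758 km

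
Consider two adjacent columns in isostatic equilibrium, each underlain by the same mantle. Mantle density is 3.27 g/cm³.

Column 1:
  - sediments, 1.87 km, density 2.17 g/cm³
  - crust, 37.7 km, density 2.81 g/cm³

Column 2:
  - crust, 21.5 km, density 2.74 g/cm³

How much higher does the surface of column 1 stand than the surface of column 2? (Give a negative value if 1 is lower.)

2.45 km

For any compensation level in the mantle, the mantle terms cancel and isostasy reduces to e = (Σt_1 − Σt_2) − (Σ(ρt)_1 − Σ(ρt)_2) / ρ_m.
Σt_1 = 39.57 km; Σt_2 = 21.5 km; Σ(ρt)_1 = 109.9949; Σ(ρt)_2 = 58.91 (in km·g/cm³).
e = (39.57 − 21.5) − (109.9949 − 58.91) / 3.27 = 2.45 km.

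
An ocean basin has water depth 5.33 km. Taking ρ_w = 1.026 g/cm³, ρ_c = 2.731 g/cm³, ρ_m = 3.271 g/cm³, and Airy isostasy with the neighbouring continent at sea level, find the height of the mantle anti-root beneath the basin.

16.8 km

In Airy isostatic equilibrium: replacing crust with seawater at the top is compensated by replacing crust with mantle at the base: d (ρ_c − ρ_w) = a (ρ_m − ρ_c).
a = d (ρ_c − ρ_w)/(ρ_m − ρ_c) = 5.33 km × 1.705/0.54 = 16.8 km.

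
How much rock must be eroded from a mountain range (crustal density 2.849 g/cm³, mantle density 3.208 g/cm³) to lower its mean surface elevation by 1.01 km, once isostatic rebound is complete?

9.03 km

Net drop Δ = e − u = e − e ρ_c/ρ_m = e (ρ_m − ρ_c)/ρ_m.
e = Δ ρ_m/(ρ_m − ρ_c) = 1.01 km × 3.208/0.359 = 9.03 km.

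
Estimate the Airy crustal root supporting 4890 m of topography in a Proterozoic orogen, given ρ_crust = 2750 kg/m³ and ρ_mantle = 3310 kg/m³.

For local isostatic compensation: the weight of the topography is balanced by the buoyancy of the root, ρ_c h = (ρ_m − ρ_c) r.
r = h · ρ_c / (ρ_m − ρ_c) = 4890 m × 2750 / (3310 − 2750) = 24000 m.

24000 m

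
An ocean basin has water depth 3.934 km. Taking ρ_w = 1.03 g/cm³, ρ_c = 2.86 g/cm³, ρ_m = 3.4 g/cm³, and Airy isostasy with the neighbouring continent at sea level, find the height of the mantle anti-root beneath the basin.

For local isostatic compensation: replacing crust with seawater at the top is compensated by replacing crust with mantle at the base: d (ρ_c − ρ_w) = a (ρ_m − ρ_c).
a = d (ρ_c − ρ_w)/(ρ_m − ρ_c) = 3.934 km × 1.83/0.54 = 13.3 km.

13.3 km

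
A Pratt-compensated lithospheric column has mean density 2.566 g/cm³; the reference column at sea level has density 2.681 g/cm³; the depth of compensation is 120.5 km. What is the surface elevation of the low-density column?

5.4 km

ρ_ref D = ρ (D + h) → h = D (ρ_ref − ρ)/ρ.
h = 120.5 km × (2.681 − 2.566)/2.566 = 5.4 km.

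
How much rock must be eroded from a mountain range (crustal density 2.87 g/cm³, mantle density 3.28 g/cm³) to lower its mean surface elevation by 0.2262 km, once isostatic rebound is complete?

Net drop Δ = e − u = e − e ρ_c/ρ_m = e (ρ_m − ρ_c)/ρ_m.
e = Δ ρ_m/(ρ_m − ρ_c) = 0.2262 km × 3.28/0.41 = 1.81 km.

1.81 km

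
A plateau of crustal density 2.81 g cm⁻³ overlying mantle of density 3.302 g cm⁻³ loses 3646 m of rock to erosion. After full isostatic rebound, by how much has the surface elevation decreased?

543 m

Rebound u = e ρ_c/ρ_m = 3646 m × 2.81/3.302 = 3103 m.
Net surface drop = e − u = 3646 m − 3103 m = e (ρ_m − ρ_c)/ρ_m = 543 m.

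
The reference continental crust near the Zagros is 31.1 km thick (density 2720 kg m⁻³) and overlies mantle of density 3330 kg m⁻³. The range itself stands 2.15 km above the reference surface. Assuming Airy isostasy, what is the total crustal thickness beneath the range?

Root depth r = h ρ_c / (ρ_m − ρ_c) = 2.15 km × 2720 / 610 = 9.587 km.
Total thickness = T + h + r = 31.1 km + 2.15 km + 9.587 km = 42.8 km.

42.8 km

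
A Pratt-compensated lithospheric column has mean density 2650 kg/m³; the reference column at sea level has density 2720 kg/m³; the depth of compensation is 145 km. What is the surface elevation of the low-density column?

ρ_ref D = ρ (D + h) → h = D (ρ_ref − ρ)/ρ.
h = 145 km × (2720 − 2650)/2650 = 3.83 km.

3.83 km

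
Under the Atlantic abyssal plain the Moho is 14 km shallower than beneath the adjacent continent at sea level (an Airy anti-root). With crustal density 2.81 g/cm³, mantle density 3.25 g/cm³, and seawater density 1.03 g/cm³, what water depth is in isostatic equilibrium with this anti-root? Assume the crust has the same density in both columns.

3.46 km

Replacing a thickness d of crust by seawater at the top must be balanced by replacing crust with mantle at the base: d (ρ_c − ρ_w) = a (ρ_m − ρ_c).
d = a (ρ_m − ρ_c)/(ρ_c − ρ_w) = 14 km × 0.44/1.78 = 3.46 km.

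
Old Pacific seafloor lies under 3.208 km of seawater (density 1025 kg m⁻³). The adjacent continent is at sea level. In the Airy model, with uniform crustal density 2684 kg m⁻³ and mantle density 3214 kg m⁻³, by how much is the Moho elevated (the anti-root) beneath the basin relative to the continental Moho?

10 km

By Archimedes' principle applied to the lithosphere: replacing crust with seawater at the top is compensated by replacing crust with mantle at the base: d (ρ_c − ρ_w) = a (ρ_m − ρ_c).
a = d (ρ_c − ρ_w)/(ρ_m − ρ_c) = 3.208 km × 1659/530 = 10 km.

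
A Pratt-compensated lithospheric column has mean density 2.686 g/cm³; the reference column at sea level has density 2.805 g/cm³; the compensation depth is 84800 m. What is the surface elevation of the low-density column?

3760 m

ρ_ref D = ρ (D + h) → h = D (ρ_ref − ρ)/ρ.
h = 84800 m × (2.805 − 2.686)/2.686 = 3760 m.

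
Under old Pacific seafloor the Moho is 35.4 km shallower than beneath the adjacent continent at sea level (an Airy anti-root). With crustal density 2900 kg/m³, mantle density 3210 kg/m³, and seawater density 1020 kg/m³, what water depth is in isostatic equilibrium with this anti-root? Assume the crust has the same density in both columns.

5.84 km

Replacing a thickness d of crust by seawater at the top must be balanced by replacing crust with mantle at the base: d (ρ_c − ρ_w) = a (ρ_m − ρ_c).
d = a (ρ_m − ρ_c)/(ρ_c − ρ_w) = 35.4 km × 310/1880 = 5.84 km.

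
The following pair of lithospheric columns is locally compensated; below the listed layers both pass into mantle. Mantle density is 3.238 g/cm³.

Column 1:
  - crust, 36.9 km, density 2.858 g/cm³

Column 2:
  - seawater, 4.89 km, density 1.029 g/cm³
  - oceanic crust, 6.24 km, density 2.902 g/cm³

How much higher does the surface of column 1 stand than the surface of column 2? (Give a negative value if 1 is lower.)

0.347 km

For any compensation level in the mantle, the mantle terms cancel and isostasy reduces to e = (Σt_1 − Σt_2) − (Σ(ρt)_1 − Σ(ρt)_2) / ρ_m.
Σt_1 = 36.9 km; Σt_2 = 11.13 km; Σ(ρt)_1 = 105.4602; Σ(ρt)_2 = 23.14029 (in km·g/cm³).
e = (36.9 − 11.13) − (105.4602 − 23.14029) / 3.238 = 0.347 km.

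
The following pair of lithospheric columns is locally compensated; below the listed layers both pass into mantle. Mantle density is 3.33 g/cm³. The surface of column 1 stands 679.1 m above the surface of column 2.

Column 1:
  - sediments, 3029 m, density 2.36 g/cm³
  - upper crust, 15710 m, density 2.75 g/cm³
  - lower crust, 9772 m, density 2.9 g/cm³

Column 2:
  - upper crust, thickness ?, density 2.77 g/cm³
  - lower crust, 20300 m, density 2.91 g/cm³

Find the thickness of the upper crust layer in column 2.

9760 m

Take the compensation level at the base of the deeper column (depth z_c below the surface of column 1) and equate Σ ρ_i t_i down to z_c; mantle fills any gap and the z_c terms cancel.
Column 1: 3029×2.36 + 15710×2.75 + 9772×2.9 + (z_c − 28511)×3.33
Column 2: 679.1×0 + x×2.77 + 20300×2.91 + (z_c − 679.1 − 20300 − x)×3.33
The z_c×3.33 term appears on both sides and cancels. Collect the known terms of each column as K = Σ(ρt)_known − 3.33 × (depth of known layers): K_1 = 78689.74 − 3.33×28511 = −16251.89; K_2 = 59073 − 3.33×(679.1 + 20300) = −10787.403.
Balance: K_1 = K_2 − x×(3.33 − 2.77), so x = (K_2 − K_1)/(3.33 − 2.77) = 5464.49/0.56 = 9760 m.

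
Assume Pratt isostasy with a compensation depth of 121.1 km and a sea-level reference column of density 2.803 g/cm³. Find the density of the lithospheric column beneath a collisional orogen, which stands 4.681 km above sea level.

2.7 g/cm³

Pratt balance: ρ_ref D = ρ (D + h).
ρ = ρ_ref D/(D + h) = 2.803 × 121.1 km/(121.1 km + 4.681 km) = 2.7 g/cm³.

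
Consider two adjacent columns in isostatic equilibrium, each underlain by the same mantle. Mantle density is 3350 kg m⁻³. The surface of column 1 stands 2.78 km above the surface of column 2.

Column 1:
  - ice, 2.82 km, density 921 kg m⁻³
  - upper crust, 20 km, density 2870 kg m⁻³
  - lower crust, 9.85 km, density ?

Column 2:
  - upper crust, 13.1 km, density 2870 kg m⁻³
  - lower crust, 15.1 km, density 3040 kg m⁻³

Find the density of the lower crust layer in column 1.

Take the compensation level at the base of the deeper column (depth z_c below the surface of column 1) and equate Σ ρ_i t_i down to z_c; mantle fills any gap and the z_c terms cancel.
Column 1: 2.82×921 + 20×2870 + 9.85×ρ + (z_c − 32.67)×3350
Column 2: 2.78×0 + 13.1×2870 + 15.1×3040 + (z_c − 2.78 − 28.2)×3350
The z_c×3350 term appears on both sides and cancels. Collect the known terms of each column as K = Σ(ρt)_known − 3350 × (depth of known layers): K_1 = 59997.22 − 3350×32.67 = −49447.28; K_2 = 83501 − 3350×(2.78 + 28.2) = −20282.
Balance: K_1 + 9.85×ρ = K_2, so ρ = (K_2 − K_1)/9.85 = 29165.3/9.85 = 2960 kg m⁻³.

2960 kg m⁻³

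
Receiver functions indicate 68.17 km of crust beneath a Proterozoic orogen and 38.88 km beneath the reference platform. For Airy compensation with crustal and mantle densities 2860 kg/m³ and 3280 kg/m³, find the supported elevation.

3.75 km

Excess crust Δ = 68.17 km − 38.88 km = 29.29 km, split between elevation h and root r with h + r = Δ.
Airy balance ρ_c h = (ρ_m − ρ_c) r gives r = h ρ_c/(ρ_m − ρ_c), so h (1 + ρ_c/(ρ_m − ρ_c)) = Δ, i.e. h = Δ (ρ_m − ρ_c)/ρ_m.
h = 29.29 km × 420/3280 = 3.75 km.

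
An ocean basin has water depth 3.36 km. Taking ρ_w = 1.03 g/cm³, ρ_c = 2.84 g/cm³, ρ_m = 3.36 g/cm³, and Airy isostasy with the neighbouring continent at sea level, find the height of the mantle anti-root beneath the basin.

11.7 km

By Archimedes' principle applied to the lithosphere: replacing crust with seawater at the top is compensated by replacing crust with mantle at the base: d (ρ_c − ρ_w) = a (ρ_m − ρ_c).
a = d (ρ_c − ρ_w)/(ρ_m − ρ_c) = 3.36 km × 1.81/0.52 = 11.7 km.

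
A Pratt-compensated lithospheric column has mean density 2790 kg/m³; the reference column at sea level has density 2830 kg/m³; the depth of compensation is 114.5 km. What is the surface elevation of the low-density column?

ρ_ref D = ρ (D + h) → h = D (ρ_ref − ρ)/ρ.
h = 114.5 km × (2830 − 2790)/2790 = 1.64 km.

1.64 km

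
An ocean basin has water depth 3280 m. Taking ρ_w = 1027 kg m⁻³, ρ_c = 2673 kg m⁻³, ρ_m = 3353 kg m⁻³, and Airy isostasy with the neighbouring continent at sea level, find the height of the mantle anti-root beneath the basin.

For local isostatic compensation: replacing crust with seawater at the top is compensated by replacing crust with mantle at the base: d (ρ_c − ρ_w) = a (ρ_m − ρ_c).
a = d (ρ_c − ρ_w)/(ρ_m − ρ_c) = 3280 m × 1646/680 = 7940 m.

7940 m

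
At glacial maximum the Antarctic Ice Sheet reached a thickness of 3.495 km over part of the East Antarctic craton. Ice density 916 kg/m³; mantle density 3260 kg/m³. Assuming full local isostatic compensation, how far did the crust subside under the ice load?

Balancing pressure at the compensation depth: the ice load ρ_ice t is balanced by mantle displaced below, ρ_m s.
s = t ρ_ice / ρ_m = 3.495 km × 916/3260 = 0.982 km.

0.982 km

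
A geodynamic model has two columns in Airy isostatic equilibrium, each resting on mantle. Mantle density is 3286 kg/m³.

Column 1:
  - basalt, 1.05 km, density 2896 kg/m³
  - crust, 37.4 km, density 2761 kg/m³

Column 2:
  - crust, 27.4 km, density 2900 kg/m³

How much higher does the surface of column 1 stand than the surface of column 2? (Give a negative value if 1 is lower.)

For any compensation level in the mantle, the mantle terms cancel and isostasy reduces to e = (Σt_1 − Σt_2) − (Σ(ρt)_1 − Σ(ρt)_2) / ρ_m.
Σt_1 = 38.45 km; Σt_2 = 27.4 km; Σ(ρt)_1 = 106302.2; Σ(ρt)_2 = 79460 (in km·kg/m³).
e = (38.45 − 27.4) − (106302.2 − 79460) / 3286 = 2.88 km.

2.88 km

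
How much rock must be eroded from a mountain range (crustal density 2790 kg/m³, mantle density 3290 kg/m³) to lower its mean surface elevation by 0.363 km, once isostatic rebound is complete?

2.39 km

Net drop Δ = e − u = e − e ρ_c/ρ_m = e (ρ_m − ρ_c)/ρ_m.
e = Δ ρ_m/(ρ_m − ρ_c) = 0.363 km × 3290/500 = 2.39 km.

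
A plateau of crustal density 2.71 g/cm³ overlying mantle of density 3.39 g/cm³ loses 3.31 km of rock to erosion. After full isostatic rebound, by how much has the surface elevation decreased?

0.664 km

Rebound u = e ρ_c/ρ_m = 3.31 km × 2.71/3.39 = 2.646 km.
Net surface drop = e − u = 3.31 km − 2.646 km = e (ρ_m − ρ_c)/ρ_m = 0.664 km.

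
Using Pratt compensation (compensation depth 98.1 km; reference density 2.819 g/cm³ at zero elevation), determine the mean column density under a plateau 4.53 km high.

Pratt balance: ρ_ref D = ρ (D + h).
ρ = ρ_ref D/(D + h) = 2.819 × 98.1 km/(98.1 km + 4.53 km) = 2.69 g/cm³.

2.69 g/cm³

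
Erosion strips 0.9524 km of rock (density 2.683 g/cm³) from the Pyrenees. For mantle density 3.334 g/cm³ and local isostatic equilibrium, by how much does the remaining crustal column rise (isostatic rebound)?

Unloading: uplift u = e ρ_c/ρ_m = 0.9524 km × 2.683/3.334 = 0.766 km.

0.766 km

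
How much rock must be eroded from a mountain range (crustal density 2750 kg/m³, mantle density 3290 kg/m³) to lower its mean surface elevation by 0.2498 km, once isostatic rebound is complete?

1.52 km

Net drop Δ = e − u = e − e ρ_c/ρ_m = e (ρ_m − ρ_c)/ρ_m.
e = Δ ρ_m/(ρ_m − ρ_c) = 0.2498 km × 3290/540 = 1.52 km.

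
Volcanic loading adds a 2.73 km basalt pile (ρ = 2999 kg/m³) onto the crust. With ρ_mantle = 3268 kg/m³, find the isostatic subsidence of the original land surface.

Subaerial loading: s = t ρ_load / ρ_m.
s = 2.73 km × 2999/3268 = 2.51 km.

2.51 km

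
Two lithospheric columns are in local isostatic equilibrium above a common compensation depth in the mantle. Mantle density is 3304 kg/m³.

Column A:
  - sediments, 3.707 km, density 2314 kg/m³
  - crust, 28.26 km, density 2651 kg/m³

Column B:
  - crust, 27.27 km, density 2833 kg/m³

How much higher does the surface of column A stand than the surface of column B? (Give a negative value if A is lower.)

2.81 km

For any compensation level in the mantle, the mantle terms cancel and isostasy reduces to e = (Σt_A − Σt_B) − (Σ(ρt)_A − Σ(ρt)_B) / ρ_m.
Σt_A = 31.967 km; Σt_B = 27.27 km; Σ(ρt)_A = 83495.258; Σ(ρt)_B = 77255.91 (in km·kg/m³).
e = (31.967 − 27.27) − (83495.258 − 77255.91) / 3304 = 2.81 km.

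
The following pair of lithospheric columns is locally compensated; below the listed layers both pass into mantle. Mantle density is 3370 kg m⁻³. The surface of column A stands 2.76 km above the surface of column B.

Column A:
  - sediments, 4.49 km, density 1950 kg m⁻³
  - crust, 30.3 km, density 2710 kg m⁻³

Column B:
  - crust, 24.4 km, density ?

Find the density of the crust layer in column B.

Take the compensation level at the base of the deeper column (depth z_c below the surface of column A) and equate Σ ρ_i t_i down to z_c; mantle fills any gap and the z_c terms cancel.
Column A: 4.49×1950 + 30.3×2710 + (z_c − 34.79)×3370
Column B: 2.76×0 + 24.4×ρ + (z_c − 2.76 − 24.4)×3370
The z_c×3370 term appears on both sides and cancels. Collect the known terms of each column as K = Σ(ρt)_known − 3370 × (depth of known layers): K_A = 90868.5 − 3370×34.79 = −26373.8; K_B = 0 − 3370×(2.76 + 24.4) = −91529.2.
Balance: K_A = K_B + 24.4×ρ, so ρ = (K_A − K_B)/24.4 = 65155.4/24.4 = 2670 kg m⁻³.

2670 kg m⁻³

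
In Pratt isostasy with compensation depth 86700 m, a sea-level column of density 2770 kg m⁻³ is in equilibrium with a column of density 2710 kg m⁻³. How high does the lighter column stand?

1920 m

ρ_ref D = ρ (D + h) → h = D (ρ_ref − ρ)/ρ.
h = 86700 m × (2770 − 2710)/2710 = 1920 m.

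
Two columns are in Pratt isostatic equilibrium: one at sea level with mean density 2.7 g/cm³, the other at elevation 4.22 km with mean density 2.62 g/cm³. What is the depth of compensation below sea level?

138 km

ρ_ref D = ρ (D + h) → D (ρ_ref − ρ) = ρ h.
D = ρ h/(ρ_ref − ρ) = 2.62 × 4.22 km/(2.7 − 2.62) = 138 km.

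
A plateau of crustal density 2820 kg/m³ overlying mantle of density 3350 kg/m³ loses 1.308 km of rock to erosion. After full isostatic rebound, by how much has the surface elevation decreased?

0.207 km

Rebound u = e ρ_c/ρ_m = 1.308 km × 2820/3350 = 1.101 km.
Net surface drop = e − u = 1.308 km − 1.101 km = e (ρ_m − ρ_c)/ρ_m = 0.207 km.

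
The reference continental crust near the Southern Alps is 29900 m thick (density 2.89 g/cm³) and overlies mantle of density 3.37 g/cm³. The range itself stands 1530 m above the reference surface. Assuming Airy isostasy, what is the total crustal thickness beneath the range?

40600 m

Root depth r = h ρ_c / (ρ_m − ρ_c) = 1530 m × 2.89 / 0.48 = 9212 m.
Total thickness = T + h + r = 29900 m + 1530 m + 9212 m = 40600 m.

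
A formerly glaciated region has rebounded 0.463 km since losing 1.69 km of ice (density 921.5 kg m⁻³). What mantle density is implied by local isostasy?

ρ_m = ρ_ice t / u = 921.5 × 1.69 km/0.463 km = 3360 kg m⁻³.

3360 kg m⁻³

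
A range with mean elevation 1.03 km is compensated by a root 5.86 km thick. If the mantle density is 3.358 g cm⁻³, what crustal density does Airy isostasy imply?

2.86 g cm⁻³

ρ_c h = (ρ_m − ρ_c) r → ρ_c (h + r) = ρ_m r → ρ_c = ρ_m r / (h + r).
ρ_c = 3.358 × 5.86 km / (1.03 km + 5.86 km) = 2.86 g cm⁻³.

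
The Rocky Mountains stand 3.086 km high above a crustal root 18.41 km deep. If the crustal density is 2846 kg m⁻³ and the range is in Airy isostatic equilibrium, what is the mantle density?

3320 kg m⁻³

Airy balance: ρ_c h = (ρ_m − ρ_c) r → ρ_m = ρ_c (1 + h/r).
ρ_m = 2846 × (1 + 3.086 km/18.41 km) = 3320 kg m⁻³.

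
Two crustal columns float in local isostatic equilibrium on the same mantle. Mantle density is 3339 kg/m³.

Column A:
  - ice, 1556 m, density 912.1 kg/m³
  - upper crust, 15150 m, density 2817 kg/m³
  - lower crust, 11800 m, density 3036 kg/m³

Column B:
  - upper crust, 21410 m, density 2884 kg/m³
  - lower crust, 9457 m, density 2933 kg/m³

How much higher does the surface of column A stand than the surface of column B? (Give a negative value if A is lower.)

For any compensation level in the mantle, the mantle terms cancel and isostasy reduces to e = (Σt_A − Σt_B) − (Σ(ρt)_A − Σ(ρt)_B) / ρ_m.
Σt_A = 28506 m; Σt_B = 30867 m; Σ(ρt)_A = 79921577.6; Σ(ρt)_B = 89483821 (in m·kg/m³).
e = (28506 − 30867) − (79921577.6 − 89483821) / 3339 = 503 m.

503 m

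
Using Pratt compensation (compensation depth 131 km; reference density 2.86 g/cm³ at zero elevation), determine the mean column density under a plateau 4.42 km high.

2.77 g/cm³

Pratt balance: ρ_ref D = ρ (D + h).
ρ = ρ_ref D/(D + h) = 2.86 × 131 km/(131 km + 4.42 km) = 2.77 g/cm³.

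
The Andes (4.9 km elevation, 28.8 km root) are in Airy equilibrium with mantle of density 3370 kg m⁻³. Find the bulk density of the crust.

ρ_c h = (ρ_m − ρ_c) r → ρ_c (h + r) = ρ_m r → ρ_c = ρ_m r / (h + r).
ρ_c = 3370 × 28.8 km / (4.9 km + 28.8 km) = 2880 kg m⁻³.

2880 kg m⁻³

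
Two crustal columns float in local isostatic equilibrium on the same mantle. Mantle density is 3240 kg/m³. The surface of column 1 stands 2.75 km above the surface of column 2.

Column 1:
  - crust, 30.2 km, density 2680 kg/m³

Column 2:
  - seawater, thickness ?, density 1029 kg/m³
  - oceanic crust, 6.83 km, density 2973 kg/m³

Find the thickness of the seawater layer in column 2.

Take the compensation level at the base of the deeper column (depth z_c below the surface of column 1) and equate Σ ρ_i t_i down to z_c; mantle fills any gap and the z_c terms cancel.
Column 1: 30.2×2680 + (z_c − 30.2)×3240
Column 2: 2.75×0 + x×1029 + 6.83×2973 + (z_c − 2.75 − 6.83 − x)×3240
The z_c×3240 term appears on both sides and cancels. Collect the known terms of each column as K = Σ(ρt)_known − 3240 × (depth of known layers): K_1 = 80936 − 3240×30.2 = −16912; K_2 = 20305.59 − 3240×(2.75 + 6.83) = −10733.61.
Balance: K_1 = K_2 − x×(3240 − 1029), so x = (K_2 − K_1)/(3240 − 1029) = 6178.39/2211 = 2.79 km.

2.79 km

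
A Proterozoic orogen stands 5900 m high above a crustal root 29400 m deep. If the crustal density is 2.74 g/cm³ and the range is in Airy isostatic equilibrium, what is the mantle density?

3.29 g/cm³

Airy balance: ρ_c h = (ρ_m − ρ_c) r → ρ_m = ρ_c (1 + h/r).
ρ_m = 2.74 × (1 + 5900 m/29400 m) = 3.29 g/cm³.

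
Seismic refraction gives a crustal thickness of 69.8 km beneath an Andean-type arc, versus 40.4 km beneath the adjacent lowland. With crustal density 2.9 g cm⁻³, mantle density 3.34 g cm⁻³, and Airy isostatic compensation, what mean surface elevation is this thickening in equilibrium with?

Excess crust Δ = 69.8 km − 40.4 km = 29.4 km, split between elevation h and root r with h + r = Δ.
Airy balance ρ_c h = (ρ_m − ρ_c) r gives r = h ρ_c/(ρ_m − ρ_c), so h (1 + ρ_c/(ρ_m − ρ_c)) = Δ, i.e. h = Δ (ρ_m − ρ_c)/ρ_m.
h = 29.4 km × 0.44/3.34 = 3.87 km.

3.87 km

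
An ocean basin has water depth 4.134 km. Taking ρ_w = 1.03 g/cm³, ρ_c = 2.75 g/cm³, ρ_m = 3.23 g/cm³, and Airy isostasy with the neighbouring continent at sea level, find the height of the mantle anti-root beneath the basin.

For local isostatic compensation: replacing crust with seawater at the top is compensated by replacing crust with mantle at the base: d (ρ_c − ρ_w) = a (ρ_m − ρ_c).
a = d (ρ_c − ρ_w)/(ρ_m − ρ_c) = 4.134 km × 1.72/0.48 = 14.8 km.

14.8 km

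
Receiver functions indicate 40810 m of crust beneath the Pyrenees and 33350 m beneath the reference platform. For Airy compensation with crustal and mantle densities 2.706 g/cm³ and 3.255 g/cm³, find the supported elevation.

1260 m

Excess crust Δ = 40810 m − 33350 m = 7460 m, split between elevation h and root r with h + r = Δ.
Airy balance ρ_c h = (ρ_m − ρ_c) r gives r = h ρ_c/(ρ_m − ρ_c), so h (1 + ρ_c/(ρ_m − ρ_c)) = Δ, i.e. h = Δ (ρ_m − ρ_c)/ρ_m.
h = 7460 m × 0.549/3.255 = 1260 m.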